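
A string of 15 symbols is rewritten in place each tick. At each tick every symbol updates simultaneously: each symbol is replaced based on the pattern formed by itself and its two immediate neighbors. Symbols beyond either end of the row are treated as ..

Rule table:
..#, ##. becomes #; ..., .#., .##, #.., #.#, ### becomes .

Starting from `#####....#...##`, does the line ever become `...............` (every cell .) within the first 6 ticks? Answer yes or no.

no

tick 1: ....#...#...#.#
tick 2: ...#...#...#...
tick 3: ..#...#...#....
tick 4: .#...#...#.....
tick 5: #...#...#......
tick 6: ...#...#.......
tick 6 is ...#...#......., still not uniform .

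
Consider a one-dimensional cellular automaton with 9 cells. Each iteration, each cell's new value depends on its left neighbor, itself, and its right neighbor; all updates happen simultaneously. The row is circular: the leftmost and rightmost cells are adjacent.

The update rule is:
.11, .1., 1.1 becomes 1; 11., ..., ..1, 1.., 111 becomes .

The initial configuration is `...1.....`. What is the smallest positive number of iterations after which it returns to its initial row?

1

...1.....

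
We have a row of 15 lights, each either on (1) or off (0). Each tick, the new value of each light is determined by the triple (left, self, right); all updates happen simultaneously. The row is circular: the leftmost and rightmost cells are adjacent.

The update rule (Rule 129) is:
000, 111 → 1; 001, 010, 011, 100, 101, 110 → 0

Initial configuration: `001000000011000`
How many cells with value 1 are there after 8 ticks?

100011111000011
001001110011001
000000100000000
111110001111111
111100100111111
111000000011111
110011111001111
100001110000111
count of 1: 7

7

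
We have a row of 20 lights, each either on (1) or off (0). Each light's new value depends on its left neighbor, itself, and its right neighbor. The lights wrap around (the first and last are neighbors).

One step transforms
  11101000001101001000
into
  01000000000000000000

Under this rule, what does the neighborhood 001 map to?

At position 9 the neighborhood is 001; the next row has 0 there.

0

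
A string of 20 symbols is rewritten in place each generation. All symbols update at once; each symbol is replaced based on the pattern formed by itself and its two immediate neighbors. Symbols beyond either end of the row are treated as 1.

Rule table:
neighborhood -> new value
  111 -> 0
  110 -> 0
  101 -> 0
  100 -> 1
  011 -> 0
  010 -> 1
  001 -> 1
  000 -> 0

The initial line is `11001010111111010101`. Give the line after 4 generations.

00111010000000010100
11000011000000110111
00100100100001000000
11111111110011100001

11111111110011100001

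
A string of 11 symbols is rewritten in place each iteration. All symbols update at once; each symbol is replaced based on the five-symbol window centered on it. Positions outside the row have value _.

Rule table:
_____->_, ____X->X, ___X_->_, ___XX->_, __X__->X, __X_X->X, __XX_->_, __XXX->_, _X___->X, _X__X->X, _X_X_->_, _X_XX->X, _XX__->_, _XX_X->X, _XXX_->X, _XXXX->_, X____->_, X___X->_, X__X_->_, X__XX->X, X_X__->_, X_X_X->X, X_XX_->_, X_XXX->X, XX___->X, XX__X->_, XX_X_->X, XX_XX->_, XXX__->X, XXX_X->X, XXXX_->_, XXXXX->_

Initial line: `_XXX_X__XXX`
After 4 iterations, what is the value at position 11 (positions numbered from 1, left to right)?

_

iteration 1: __XXX_XX_XX
iteration 2: X__XX__X___
iteration 3: XXX____XX__
iteration 4: _XXX_X___X_
position 11 holds _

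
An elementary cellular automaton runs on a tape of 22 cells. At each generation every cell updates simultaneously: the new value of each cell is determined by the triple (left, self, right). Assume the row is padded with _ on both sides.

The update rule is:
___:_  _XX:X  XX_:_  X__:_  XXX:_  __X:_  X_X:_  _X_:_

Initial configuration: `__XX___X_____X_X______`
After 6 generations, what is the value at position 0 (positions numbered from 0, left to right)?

__X___________________
______________________
______________________  (fixed point — unchanged through generation 6)
position 0 holds _

_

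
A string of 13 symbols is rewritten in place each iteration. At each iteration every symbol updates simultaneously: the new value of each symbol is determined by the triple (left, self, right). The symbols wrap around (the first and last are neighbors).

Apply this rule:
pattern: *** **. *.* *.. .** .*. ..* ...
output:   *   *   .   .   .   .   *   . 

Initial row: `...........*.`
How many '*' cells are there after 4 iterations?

iteration 1: ..........*..
iteration 2: .........*...
iteration 3: ........*....
iteration 4: .......*.....
count of *: 1

1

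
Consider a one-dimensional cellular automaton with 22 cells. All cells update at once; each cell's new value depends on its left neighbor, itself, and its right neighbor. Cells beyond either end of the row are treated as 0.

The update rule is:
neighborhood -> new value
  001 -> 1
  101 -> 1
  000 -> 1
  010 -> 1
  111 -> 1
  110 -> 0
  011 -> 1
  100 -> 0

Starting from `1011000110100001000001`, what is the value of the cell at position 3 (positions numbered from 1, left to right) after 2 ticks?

1110011101101111011111
1100111011011110111110
position 3 holds 0

0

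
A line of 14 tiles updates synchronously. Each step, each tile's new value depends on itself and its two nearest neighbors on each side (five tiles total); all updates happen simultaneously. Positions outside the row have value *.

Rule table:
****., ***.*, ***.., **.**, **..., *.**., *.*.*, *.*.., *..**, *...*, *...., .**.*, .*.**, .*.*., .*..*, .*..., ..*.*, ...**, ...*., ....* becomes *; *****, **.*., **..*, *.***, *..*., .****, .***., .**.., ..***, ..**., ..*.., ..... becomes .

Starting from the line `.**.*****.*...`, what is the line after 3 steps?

.*...****.****

step 1: ****...**.****
step 2: ..*****.**....
step 3: .*...****.****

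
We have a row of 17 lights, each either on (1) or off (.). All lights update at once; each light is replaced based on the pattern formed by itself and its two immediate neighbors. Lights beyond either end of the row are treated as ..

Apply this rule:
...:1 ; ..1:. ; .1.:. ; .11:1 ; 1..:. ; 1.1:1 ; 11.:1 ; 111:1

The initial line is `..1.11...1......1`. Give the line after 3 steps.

1..111.1...1111..
...1111..1.1111.1
11.1111...111111.

11.1111...111111.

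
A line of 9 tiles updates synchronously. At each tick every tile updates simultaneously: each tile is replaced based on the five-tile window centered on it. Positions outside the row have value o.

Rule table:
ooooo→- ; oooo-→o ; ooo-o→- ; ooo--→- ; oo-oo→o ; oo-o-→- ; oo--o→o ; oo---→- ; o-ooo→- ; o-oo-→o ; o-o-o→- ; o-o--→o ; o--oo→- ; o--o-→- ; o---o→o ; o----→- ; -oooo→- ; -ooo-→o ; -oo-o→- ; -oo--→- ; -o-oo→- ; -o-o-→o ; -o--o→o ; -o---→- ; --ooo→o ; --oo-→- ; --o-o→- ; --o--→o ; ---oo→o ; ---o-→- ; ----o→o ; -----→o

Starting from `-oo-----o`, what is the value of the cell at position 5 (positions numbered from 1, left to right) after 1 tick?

-

oo---oooo
position 5 holds -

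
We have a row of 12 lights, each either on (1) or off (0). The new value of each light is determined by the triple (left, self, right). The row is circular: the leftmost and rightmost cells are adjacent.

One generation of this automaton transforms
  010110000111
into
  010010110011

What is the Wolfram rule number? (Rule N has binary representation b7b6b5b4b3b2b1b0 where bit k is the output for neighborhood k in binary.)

197

position 10: 111 → 1  (bit 7 = 1)
position 4: 110 → 1  (bit 6 = 1)
position 0: 101 → 0  (bit 5 = 0)
position 5: 100 → 0  (bit 4 = 0)
position 3: 011 → 0  (bit 3 = 0)
position 1: 010 → 1  (bit 2 = 1)
position 8: 001 → 0  (bit 1 = 0)
position 6: 000 → 1  (bit 0 = 1)
bits b7..b0 = 11000101 = 197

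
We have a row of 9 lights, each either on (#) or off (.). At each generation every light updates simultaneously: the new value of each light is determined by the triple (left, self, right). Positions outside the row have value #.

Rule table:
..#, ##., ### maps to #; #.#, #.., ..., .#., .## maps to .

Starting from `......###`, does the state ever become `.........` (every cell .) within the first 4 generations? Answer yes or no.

no

.....#.##
....#...#
...#...#.
..#...#..
generation 4 is ..#...#.., still not uniform .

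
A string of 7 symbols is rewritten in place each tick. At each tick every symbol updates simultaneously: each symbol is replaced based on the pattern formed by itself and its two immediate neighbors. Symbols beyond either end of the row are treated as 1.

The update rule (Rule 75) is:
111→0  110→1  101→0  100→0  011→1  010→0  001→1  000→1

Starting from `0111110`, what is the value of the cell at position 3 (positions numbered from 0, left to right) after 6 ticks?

0

0100010
0001100
0111101
0100101
0001001
0110011
position 3 holds 0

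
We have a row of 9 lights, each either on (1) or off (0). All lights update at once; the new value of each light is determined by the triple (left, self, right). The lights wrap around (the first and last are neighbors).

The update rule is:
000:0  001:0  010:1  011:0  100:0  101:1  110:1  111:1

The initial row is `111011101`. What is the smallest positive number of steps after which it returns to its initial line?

111101110
011110111
101111011
110111101
111011110
011101111
101110111
110111011
111011101

9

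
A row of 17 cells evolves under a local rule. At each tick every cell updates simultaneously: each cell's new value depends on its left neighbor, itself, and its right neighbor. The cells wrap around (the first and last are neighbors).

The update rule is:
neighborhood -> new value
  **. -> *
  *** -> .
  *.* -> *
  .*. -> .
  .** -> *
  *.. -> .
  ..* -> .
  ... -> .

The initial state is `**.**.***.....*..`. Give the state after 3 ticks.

......**.........

tick 1: *******.*........
tick 2: *.....**.........
tick 3: ......**.........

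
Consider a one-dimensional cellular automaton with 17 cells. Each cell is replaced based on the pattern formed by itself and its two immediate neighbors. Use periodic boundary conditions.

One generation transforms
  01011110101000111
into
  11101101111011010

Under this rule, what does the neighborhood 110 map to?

0

At position 6 the neighborhood is 110; the next row has 0 there.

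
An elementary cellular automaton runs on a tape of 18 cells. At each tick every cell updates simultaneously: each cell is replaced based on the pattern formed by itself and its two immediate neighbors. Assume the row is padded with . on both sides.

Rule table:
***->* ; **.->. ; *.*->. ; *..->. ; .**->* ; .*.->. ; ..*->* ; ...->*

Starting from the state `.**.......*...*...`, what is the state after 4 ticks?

*******..**..**..*

**..******..**..**
*..******..**..**.
..******..**..**..
*******..**..**..*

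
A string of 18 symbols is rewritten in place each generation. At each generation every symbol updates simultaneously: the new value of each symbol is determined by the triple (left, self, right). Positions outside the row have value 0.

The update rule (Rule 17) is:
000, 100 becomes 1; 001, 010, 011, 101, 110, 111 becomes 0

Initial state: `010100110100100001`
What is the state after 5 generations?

001000001001110000

generation 1: 000010000010011100
generation 2: 111001111001000011
generation 3: 000100000100111000
generation 4: 110011110010000111
generation 5: 001000001001110000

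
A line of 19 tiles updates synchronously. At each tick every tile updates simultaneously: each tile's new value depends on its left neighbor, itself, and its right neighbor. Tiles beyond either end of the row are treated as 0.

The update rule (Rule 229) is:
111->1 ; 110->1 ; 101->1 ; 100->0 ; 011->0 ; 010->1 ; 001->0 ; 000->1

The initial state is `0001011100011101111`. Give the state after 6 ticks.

tick 1: 1101101101001110111
tick 2: 0110110111000111011
tick 3: 0011011011010011101
tick 4: 1001101101110001111
tick 5: 1000110110110100111
tick 6: 1010011011011100011

1010011011011100011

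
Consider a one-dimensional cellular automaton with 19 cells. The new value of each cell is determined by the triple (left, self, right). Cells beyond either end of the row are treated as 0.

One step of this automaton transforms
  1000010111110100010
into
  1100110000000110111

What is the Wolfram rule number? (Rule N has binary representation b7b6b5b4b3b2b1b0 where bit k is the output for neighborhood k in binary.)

22

position 8: 111 → 0  (bit 7 = 0)
position 11: 110 → 0  (bit 6 = 0)
position 6: 101 → 0  (bit 5 = 0)
position 1: 100 → 1  (bit 4 = 1)
position 7: 011 → 0  (bit 3 = 0)
position 0: 010 → 1  (bit 2 = 1)
position 4: 001 → 1  (bit 1 = 1)
position 2: 000 → 0  (bit 0 = 0)
bits b7..b0 = 00010110 = 22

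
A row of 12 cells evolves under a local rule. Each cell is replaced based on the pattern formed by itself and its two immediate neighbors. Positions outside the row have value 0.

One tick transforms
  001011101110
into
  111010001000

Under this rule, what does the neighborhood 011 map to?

1

At position 4 the neighborhood is 011; the next row has 1 there.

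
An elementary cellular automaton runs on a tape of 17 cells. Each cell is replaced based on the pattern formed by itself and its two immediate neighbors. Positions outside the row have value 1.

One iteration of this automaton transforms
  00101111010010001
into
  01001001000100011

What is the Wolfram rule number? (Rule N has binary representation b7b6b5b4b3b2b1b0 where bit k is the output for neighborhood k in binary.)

74

position 5: 111 → 0  (bit 7 = 0)
position 7: 110 → 1  (bit 6 = 1)
position 3: 101 → 0  (bit 5 = 0)
position 0: 100 → 0  (bit 4 = 0)
position 4: 011 → 1  (bit 3 = 1)
position 2: 010 → 0  (bit 2 = 0)
position 1: 001 → 1  (bit 1 = 1)
position 14: 000 → 0  (bit 0 = 0)
bits b7..b0 = 01001010 = 74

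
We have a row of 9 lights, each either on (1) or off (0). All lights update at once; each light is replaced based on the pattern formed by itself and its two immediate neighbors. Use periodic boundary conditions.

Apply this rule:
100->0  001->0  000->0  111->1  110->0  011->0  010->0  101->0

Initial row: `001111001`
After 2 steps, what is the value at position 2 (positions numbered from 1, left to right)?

step 1: 000110000
step 2: 000000000
position 2 holds 0

0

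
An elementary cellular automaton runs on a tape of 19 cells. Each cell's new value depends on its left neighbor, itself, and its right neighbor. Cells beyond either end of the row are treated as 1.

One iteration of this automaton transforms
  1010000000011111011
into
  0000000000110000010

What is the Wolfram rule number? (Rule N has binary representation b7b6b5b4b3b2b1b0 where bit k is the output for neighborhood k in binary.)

10

position 12: 111 → 0  (bit 7 = 0)
position 0: 110 → 0  (bit 6 = 0)
position 1: 101 → 0  (bit 5 = 0)
position 3: 100 → 0  (bit 4 = 0)
position 11: 011 → 1  (bit 3 = 1)
position 2: 010 → 0  (bit 2 = 0)
position 10: 001 → 1  (bit 1 = 1)
position 4: 000 → 0  (bit 0 = 0)
bits b7..b0 = 00001010 = 10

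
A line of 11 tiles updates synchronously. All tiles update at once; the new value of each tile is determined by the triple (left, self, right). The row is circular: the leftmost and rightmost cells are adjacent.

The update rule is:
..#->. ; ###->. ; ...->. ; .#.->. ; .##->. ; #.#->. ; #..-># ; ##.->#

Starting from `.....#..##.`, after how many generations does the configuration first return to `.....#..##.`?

......#..##
#......#..#
##......#..
.##......#.
..##......#
#..##......
.#..##.....
..#..##....
...#..##...
....#..##..
.....#..##.

11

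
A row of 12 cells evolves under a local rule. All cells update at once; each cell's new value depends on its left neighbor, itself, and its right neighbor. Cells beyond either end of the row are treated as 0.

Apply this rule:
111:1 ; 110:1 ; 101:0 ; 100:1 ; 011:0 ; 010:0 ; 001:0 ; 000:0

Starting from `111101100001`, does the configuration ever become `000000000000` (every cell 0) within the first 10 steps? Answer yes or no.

no

step 1: 011100110000
step 2: 001110011000
step 3: 000111001100
step 4: 000011100110
step 5: 000001110011
step 6: 000000111001
step 7: 000000011100
step 8: 000000001110
step 9: 000000000111
step 10: 000000000011
step 10 is 000000000011, still not uniform 0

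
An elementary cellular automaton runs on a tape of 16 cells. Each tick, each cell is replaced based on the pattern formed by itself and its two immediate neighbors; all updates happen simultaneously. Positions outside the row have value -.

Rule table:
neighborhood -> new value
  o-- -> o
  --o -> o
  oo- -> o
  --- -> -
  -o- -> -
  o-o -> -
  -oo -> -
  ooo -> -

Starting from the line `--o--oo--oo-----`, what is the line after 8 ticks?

-o-oo-ooo-oo----
o---o---o--oo---
-o-o-o-o-oo-oo--
o---------o--oo-
-o-------o-oo-oo
o-o-----o---o--o
---o---o-o-o-oo-
--o-o-o-------oo

--o-o-o-------oo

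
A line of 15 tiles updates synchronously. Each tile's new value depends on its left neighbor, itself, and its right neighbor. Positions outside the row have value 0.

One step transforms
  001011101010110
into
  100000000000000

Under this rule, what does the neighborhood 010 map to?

0

At position 2 the neighborhood is 010; the next row has 0 there.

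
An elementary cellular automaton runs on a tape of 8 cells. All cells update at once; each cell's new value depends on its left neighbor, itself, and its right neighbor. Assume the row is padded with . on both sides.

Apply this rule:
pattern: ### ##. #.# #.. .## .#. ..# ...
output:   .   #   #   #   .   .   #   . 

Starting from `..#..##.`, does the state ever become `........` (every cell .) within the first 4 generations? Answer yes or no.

.#.##.##
#.#.##.#
.#.#.##.
#.#.#.##
generation 4 is #.#.#.##, still not uniform .

no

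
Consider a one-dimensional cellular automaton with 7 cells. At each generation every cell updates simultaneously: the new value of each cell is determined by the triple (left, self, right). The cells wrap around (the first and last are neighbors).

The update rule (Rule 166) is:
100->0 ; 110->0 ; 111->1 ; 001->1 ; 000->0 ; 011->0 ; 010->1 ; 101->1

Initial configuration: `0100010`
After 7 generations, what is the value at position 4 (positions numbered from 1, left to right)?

0

1100110
0001001
0011011
0100100
1101100
0010001
0110011
position 4 holds 0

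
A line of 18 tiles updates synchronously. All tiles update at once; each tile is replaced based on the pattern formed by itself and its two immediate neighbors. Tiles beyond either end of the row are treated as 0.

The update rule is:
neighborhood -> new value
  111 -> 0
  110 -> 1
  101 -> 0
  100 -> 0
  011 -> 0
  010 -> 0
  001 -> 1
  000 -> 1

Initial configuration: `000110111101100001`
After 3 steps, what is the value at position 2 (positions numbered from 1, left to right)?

1

step 1: 111010000100101110
step 2: 001000111001000010
step 3: 110011001010011100
position 2 holds 1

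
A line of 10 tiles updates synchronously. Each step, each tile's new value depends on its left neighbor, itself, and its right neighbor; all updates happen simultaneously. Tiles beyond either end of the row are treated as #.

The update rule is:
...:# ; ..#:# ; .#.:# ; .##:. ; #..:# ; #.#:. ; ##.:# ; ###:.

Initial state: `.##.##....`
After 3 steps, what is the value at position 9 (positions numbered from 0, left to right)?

#

step 1: ..#..#####
step 2: #####.....
step 3: ....######
position 9 holds #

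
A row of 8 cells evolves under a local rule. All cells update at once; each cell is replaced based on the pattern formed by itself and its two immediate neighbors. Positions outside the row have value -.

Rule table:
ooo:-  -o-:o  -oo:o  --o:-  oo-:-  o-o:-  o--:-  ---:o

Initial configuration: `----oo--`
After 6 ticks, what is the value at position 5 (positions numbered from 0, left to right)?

-

tick 1: ooo-o--o
tick 2: o---o--o
tick 3: o-o-o--o
tick 4: o-o-o--o  (fixed point — unchanged through tick 6)
position 5 holds -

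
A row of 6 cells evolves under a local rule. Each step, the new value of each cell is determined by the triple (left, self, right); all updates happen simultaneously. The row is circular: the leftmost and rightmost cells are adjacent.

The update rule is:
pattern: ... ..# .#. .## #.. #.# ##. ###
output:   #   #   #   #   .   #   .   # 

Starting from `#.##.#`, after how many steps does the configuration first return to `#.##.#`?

3

.##.##
##.##.
#.##.#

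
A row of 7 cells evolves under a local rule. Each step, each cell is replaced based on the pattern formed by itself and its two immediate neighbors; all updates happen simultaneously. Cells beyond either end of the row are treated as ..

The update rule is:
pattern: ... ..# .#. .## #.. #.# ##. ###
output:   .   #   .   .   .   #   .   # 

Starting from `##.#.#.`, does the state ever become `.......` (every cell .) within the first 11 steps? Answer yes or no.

..#.#..
.#.#...
#.#....
.#.....
#......
.......
all cells are . at step 6

yes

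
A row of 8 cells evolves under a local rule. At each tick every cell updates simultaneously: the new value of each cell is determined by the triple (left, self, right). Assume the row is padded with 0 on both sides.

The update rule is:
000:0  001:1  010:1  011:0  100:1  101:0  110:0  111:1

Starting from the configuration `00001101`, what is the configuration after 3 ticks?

01010000

00010001
00111011
01010000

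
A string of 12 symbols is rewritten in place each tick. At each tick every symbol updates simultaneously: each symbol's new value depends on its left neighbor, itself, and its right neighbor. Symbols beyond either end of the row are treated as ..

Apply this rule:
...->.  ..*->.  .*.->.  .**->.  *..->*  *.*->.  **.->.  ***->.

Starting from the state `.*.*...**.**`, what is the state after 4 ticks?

.......*....

....*.......
.....*......
......*.....
.......*....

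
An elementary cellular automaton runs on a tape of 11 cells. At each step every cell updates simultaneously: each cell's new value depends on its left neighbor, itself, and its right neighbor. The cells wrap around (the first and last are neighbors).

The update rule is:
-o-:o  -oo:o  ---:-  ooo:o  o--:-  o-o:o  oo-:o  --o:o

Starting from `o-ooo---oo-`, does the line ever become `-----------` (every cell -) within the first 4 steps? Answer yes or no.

no

step 1: ooooo--oooo
step 2: ooooo-ooooo
step 3: ooooooooooo
step 4: ooooooooooo
step 4 is ooooooooooo, still not uniform -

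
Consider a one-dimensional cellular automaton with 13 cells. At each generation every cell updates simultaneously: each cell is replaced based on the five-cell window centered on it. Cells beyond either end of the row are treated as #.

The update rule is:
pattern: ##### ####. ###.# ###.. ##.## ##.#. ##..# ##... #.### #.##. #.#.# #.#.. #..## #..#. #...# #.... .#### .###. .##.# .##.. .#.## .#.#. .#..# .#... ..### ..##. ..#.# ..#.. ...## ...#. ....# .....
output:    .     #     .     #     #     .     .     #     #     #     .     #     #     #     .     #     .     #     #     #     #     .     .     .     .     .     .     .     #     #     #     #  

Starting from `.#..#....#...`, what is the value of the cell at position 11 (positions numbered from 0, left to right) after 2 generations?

generation 1: .#.#..###...#
generation 2: ...#.#.###.#.
position 11 holds #

#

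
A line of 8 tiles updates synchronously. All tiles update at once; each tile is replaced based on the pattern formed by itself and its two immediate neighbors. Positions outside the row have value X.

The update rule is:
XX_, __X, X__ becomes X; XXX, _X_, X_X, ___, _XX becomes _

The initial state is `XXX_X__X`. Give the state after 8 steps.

step 1: __X__XX_
step 2: XX_XX_X_
step 3: _X__X___
step 4: __XX_X_X
step 5: XX_X____
step 6: _X__X__X
step 7: __XX_XX_
step 8: XX_X__X_

XX_X__X_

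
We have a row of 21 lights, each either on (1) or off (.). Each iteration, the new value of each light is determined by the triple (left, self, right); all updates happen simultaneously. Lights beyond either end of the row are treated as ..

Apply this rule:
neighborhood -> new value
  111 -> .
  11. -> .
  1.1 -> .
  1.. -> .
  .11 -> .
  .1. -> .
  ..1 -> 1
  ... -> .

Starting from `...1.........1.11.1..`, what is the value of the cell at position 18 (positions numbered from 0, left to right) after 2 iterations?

.

..1.........1........
.1.........1.........
position 18 holds .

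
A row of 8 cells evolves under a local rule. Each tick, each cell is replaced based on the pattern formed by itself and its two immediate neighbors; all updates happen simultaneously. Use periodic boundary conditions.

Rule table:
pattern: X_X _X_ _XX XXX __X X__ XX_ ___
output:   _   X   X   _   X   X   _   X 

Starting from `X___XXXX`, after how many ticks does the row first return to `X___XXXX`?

_XXXX___
XX___XXX
__XXXX__
XXX___XX
___XXXX_
XXXX___X
____XXXX
XXXXX___
X____XXX
_XXXXX__
XX____XX
__XXXXX_
XXX____X
___XXXXX
XXXX____
X___XXXX

16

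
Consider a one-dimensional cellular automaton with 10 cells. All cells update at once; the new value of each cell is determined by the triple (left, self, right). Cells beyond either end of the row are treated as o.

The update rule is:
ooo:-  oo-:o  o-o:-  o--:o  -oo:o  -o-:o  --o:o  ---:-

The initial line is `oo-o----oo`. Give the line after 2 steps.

-o-oo--oo-
-o-oooooo-

-o-oooooo-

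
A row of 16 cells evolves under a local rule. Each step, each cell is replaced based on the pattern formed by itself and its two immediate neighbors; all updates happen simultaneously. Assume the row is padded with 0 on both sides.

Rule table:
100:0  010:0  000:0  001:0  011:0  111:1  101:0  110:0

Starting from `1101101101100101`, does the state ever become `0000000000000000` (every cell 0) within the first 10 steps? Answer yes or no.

0000000000000000
all cells are 0 at step 1

yes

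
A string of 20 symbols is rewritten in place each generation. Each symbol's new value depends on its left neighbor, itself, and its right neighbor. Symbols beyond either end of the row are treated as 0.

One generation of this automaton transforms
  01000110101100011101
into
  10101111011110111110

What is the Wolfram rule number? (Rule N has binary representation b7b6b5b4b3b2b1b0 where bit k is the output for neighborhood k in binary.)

250

position 16: 111 → 1  (bit 7 = 1)
position 6: 110 → 1  (bit 6 = 1)
position 7: 101 → 1  (bit 5 = 1)
position 2: 100 → 1  (bit 4 = 1)
position 5: 011 → 1  (bit 3 = 1)
position 1: 010 → 0  (bit 2 = 0)
position 0: 001 → 1  (bit 1 = 1)
position 3: 000 → 0  (bit 0 = 0)
bits b7..b0 = 11111010 = 250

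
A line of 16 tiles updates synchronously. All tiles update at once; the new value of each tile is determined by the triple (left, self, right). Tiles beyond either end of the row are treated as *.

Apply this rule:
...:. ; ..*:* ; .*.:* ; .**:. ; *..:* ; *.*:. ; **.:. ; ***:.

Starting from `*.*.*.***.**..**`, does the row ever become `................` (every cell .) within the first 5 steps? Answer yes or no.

..*.*.......**..
***.**.....*..**
......*...****..
*....***.*....**
.*..*....**..*..
step 5 is .*..*....**..*.., still not uniform .

no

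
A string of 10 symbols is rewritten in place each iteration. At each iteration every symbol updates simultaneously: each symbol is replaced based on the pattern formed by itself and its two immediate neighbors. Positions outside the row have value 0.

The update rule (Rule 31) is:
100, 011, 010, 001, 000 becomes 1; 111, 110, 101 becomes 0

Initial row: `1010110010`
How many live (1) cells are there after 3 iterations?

iteration 1: 1010101111
iteration 2: 1010101000
iteration 3: 1010101111
count of 1: 7

7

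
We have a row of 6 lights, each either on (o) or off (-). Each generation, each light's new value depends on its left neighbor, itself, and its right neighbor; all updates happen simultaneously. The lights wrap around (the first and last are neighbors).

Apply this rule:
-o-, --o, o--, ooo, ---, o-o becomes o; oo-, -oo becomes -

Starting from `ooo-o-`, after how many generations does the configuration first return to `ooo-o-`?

-o-ooo
ooo-o-

2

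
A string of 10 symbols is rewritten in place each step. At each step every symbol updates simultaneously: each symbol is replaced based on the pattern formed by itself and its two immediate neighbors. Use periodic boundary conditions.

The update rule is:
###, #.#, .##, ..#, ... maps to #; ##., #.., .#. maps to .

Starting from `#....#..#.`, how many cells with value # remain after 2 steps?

5

step 1: ..###..#.#
step 2: .###..#.#.
count of #: 5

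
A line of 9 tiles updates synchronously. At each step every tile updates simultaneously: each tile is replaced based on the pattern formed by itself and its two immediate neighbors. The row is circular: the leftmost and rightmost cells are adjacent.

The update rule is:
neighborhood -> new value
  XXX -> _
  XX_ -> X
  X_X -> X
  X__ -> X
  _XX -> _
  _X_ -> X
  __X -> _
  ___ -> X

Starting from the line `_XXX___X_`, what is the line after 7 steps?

___XXX_XX
XX___XX_X
_XXX__XX_
___XX__XX
XX__XX__X
_XX__XX__
__XX__XXX

__XX__XXX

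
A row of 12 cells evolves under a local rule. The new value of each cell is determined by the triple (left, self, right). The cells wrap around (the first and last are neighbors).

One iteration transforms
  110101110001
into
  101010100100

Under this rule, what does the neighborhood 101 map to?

1

At position 2 the neighborhood is 101; the next row has 1 there.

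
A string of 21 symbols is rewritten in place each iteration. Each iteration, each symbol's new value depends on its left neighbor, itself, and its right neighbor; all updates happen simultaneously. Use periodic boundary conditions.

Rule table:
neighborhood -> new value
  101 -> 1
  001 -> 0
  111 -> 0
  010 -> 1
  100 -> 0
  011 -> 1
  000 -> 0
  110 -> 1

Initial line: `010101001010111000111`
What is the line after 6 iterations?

111111001111101000101
000001001000111000111
000001001000101000101
000001001000111000111  (repeats iteration 2; period 2)
iteration 6: 000001001000111000111

000001001000111000111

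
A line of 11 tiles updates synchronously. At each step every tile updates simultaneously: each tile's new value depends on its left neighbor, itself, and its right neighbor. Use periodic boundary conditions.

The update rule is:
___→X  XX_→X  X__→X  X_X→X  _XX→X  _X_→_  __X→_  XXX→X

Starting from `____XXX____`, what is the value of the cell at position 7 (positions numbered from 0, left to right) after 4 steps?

XXX_XXXXXXX
XXXXXXXXXXX
XXXXXXXXXXX  (fixed point — unchanged through step 4)
position 7 holds X

X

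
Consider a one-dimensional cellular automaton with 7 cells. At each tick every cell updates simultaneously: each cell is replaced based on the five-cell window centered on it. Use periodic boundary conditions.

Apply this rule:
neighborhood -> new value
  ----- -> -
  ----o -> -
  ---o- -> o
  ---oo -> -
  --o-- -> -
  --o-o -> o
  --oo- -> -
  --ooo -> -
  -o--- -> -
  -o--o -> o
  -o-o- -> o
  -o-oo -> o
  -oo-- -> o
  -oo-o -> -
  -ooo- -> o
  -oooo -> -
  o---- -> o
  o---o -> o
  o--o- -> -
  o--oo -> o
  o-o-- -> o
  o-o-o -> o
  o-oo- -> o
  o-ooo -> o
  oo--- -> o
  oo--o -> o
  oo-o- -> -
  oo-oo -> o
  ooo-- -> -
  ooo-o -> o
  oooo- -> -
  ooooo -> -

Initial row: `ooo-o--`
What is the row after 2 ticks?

tick 1: -oo-ooo
tick 2: oo-oooo

oo-oooo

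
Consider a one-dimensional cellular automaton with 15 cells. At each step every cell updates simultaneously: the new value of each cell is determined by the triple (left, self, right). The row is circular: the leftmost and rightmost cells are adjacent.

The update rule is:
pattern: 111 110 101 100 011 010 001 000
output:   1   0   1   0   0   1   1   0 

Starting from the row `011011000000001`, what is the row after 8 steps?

100100000000011
001100000000101
010000000001111
110000000010110
000000000111001
000000001010011
000000011110100
000000101101100

000000101101100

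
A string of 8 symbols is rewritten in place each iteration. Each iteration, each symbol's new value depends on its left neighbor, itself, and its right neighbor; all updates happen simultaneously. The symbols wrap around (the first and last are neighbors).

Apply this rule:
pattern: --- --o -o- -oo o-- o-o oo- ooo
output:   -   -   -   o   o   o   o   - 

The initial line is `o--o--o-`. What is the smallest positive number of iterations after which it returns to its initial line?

iteration 1: -o--o--o
iteration 2: o-o--o--
iteration 3: -o-o--o-
iteration 4: --o-o--o
iteration 5: o--o-o--
iteration 6: -o--o-o-
iteration 7: --o--o-o
iteration 8: o--o--o-

8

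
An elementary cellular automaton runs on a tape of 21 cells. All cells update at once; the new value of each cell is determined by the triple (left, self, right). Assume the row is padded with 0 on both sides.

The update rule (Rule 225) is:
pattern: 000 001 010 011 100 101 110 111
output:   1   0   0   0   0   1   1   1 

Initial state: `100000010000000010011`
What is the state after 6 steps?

001010011001001111100

001111000111111000001
100111010011111011100
000011100001111101101
111001101100111110110
011000110100011111010
001010011001001111100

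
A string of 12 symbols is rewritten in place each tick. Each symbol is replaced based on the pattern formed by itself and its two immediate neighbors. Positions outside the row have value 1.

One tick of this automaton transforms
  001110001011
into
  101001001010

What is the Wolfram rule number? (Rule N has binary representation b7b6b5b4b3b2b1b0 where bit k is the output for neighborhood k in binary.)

position 3: 111 → 0  (bit 7 = 0)
position 4: 110 → 0  (bit 6 = 0)
position 9: 101 → 0  (bit 5 = 0)
position 0: 100 → 1  (bit 4 = 1)
position 2: 011 → 1  (bit 3 = 1)
position 8: 010 → 1  (bit 2 = 1)
position 1: 001 → 0  (bit 1 = 0)
position 6: 000 → 0  (bit 0 = 0)
bits b7..b0 = 00011100 = 28

28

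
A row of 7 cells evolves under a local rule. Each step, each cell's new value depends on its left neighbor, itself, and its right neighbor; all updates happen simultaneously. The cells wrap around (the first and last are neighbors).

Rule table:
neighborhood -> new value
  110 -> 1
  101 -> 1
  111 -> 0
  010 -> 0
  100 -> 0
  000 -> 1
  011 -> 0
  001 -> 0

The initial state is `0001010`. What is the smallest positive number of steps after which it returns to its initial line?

step 1: 1100100
step 2: 0100000
step 3: 0001111
step 4: 0100001
step 5: 1001100
step 6: 0000100
step 7: 1110001
step 8: 0010100
step 9: 1001001
step 10: 1000000
step 11: 0011110
step 12: 1000010
step 13: 0011001
step 14: 0001000
step 15: 1100011
step 16: 0101000
step 17: 0010011
step 18: 0000001
step 19: 0111100
step 20: 0000101
step 21: 0110010
step 22: 0010000
step 23: 1000111
step 24: 1010000
step 25: 0100110
step 26: 0000010
step 27: 1111000
step 28: 0001010

28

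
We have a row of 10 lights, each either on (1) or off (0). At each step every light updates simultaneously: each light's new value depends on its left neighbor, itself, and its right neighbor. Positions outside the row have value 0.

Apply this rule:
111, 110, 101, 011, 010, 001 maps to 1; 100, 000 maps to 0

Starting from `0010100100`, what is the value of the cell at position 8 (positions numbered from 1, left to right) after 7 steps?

1

step 1: 0111101100
step 2: 1111111100
step 3: 1111111100  (fixed point — unchanged through step 7)
position 8 holds 1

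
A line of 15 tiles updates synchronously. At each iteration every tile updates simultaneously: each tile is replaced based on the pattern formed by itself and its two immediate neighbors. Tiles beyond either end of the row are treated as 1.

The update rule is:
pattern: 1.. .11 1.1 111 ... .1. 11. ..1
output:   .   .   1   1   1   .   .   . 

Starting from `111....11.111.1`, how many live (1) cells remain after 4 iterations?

7

11..11...1.1.1.
1......1..1.1.1
..1111.....1.1.
...11..111..1.1
count of 1: 7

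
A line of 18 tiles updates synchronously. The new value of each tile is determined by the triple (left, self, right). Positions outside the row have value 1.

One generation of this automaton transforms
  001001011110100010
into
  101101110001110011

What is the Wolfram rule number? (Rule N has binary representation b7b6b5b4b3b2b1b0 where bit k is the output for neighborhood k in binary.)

position 8: 111 → 0  (bit 7 = 0)
position 10: 110 → 0  (bit 6 = 0)
position 6: 101 → 1  (bit 5 = 1)
position 0: 100 → 1  (bit 4 = 1)
position 7: 011 → 1  (bit 3 = 1)
position 2: 010 → 1  (bit 2 = 1)
position 1: 001 → 0  (bit 1 = 0)
position 14: 000 → 0  (bit 0 = 0)
bits b7..b0 = 00111100 = 60

60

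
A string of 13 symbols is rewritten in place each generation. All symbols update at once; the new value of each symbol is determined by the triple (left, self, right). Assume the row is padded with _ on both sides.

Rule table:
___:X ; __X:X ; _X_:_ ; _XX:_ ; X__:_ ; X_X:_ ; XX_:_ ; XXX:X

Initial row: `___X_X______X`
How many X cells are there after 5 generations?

6

generation 1: XXX____XXXXX_
generation 2: _X__XXX_XXX__
generation 3: X__X_X___X__X
generation 4: __X____XX__X_
generation 5: XX__XXX___X__
count of X: 6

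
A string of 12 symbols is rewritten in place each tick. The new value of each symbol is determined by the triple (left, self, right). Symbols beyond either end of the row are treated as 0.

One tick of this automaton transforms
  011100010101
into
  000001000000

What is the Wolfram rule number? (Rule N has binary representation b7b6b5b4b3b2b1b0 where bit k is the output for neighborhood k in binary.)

1

position 2: 111 → 0  (bit 7 = 0)
position 3: 110 → 0  (bit 6 = 0)
position 8: 101 → 0  (bit 5 = 0)
position 4: 100 → 0  (bit 4 = 0)
position 1: 011 → 0  (bit 3 = 0)
position 7: 010 → 0  (bit 2 = 0)
position 0: 001 → 0  (bit 1 = 0)
position 5: 000 → 1  (bit 0 = 1)
bits b7..b0 = 00000001 = 1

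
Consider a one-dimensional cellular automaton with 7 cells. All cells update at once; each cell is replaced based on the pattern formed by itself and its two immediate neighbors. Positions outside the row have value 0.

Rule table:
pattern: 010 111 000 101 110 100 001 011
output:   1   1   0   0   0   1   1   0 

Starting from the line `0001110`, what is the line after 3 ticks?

1000101

0010101
0110101
1000101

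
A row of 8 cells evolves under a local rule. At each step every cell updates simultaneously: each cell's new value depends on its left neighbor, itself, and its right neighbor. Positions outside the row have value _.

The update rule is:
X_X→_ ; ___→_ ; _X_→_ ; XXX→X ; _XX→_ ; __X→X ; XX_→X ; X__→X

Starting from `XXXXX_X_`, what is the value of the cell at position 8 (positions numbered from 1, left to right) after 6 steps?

X

_XXXX__X
X_XXXXX_
___XXXXX
__X_XXXX
_X___XXX
X_X_X_XX
position 8 holds X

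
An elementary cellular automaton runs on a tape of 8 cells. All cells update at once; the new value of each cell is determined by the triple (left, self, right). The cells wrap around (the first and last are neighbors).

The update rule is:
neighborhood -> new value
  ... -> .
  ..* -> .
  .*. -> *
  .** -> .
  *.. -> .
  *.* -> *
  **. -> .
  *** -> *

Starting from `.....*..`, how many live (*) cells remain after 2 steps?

.....*..  (fixed point — unchanged through step 2)
count of *: 1

1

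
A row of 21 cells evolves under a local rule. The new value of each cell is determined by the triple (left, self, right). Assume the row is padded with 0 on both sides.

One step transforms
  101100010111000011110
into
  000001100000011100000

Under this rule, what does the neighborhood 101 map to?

0

At position 1 the neighborhood is 101; the next row has 0 there.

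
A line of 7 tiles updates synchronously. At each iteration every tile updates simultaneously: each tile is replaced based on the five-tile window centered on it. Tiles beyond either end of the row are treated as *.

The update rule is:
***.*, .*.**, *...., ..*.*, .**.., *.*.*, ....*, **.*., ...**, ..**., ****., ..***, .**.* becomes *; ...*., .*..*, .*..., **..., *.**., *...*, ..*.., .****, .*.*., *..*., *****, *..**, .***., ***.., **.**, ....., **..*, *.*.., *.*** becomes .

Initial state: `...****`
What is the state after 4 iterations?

..**...
..**..*
..**..*  (fixed point — unchanged through iteration 4)

..**..*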